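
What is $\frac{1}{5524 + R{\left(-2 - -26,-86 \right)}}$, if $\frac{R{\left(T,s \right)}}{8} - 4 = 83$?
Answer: $\frac{1}{6220} \approx 0.00016077$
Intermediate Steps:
$R{\left(T,s \right)} = 696$ ($R{\left(T,s \right)} = 32 + 8 \cdot 83 = 32 + 664 = 696$)
$\frac{1}{5524 + R{\left(-2 - -26,-86 \right)}} = \frac{1}{5524 + 696} = \frac{1}{6220}$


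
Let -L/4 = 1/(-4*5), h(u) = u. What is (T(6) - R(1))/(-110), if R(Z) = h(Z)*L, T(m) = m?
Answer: -29/550 ≈ -0.052727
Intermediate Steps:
L = ⅕ (L = -4/((-4)*5) = -(-1)/5 = -4*(-1/20) = ⅕ ≈ 0.20000)
R(Z) = Z/5 (R(Z) = Z*(⅕) = Z/5)
(T(6) - R(1))/(-110) = (6 - 1/5)/(-110) = -(6 - 1*⅕)/110 = -(6 - ⅕)/110 = -1/110*29/5 = -29/550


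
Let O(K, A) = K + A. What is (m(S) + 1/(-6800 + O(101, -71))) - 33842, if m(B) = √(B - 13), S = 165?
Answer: -229110341/6770 + 2*√38 ≈ -33830.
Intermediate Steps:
O(K, A) = A + K
m(B) = √(-13 + B)
(m(S) + 1/(-6800 + O(101, -71))) - 33842 = (√(-13 + 165) + 1/(-6800 + (-71 + 101))) - 33842 = (√152 + 1/(-6800 + 30)) - 33842 = (2*√38 + 1/(-6770)) - 33842 = (2*√38 - 1/6770) - 33842 = (-1/6770 + 2*√38) - 33842 = -229110341/6770 + 2*√38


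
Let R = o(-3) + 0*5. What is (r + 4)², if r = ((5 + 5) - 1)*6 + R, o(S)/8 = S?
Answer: 1156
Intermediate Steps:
o(S) = 8*S
R = -24 (R = 8*(-3) + 0*5 = -24 + 0 = -24)
r = 30 (r = ((5 + 5) - 1)*6 - 24 = (10 - 1)*6 - 24 = 9*6 - 24 = 54 - 24 = 30)
(r + 4)² = (30 + 4)² = 34² = 1156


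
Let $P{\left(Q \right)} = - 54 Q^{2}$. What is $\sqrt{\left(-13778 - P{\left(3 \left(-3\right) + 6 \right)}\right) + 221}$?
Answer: $i \sqrt{13071} \approx 114.33 i$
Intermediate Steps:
$\sqrt{\left(-13778 - P{\left(3 \left(-3\right) + 6 \right)}\right) + 221} = \sqrt{\left(-13778 - - 54 \left(3 \left(-3\right) + 6\right)^{2}\right) + 221} = \sqrt{\left(-13778 - - 54 \left(-9 + 6\right)^{2}\right) + 221} = \sqrt{\left(-13778 - - 54 \left(-3\right)^{2}\right) + 221} = \sqrt{\left(-13778 - \left(-54\right) 9\right) + 221} = \sqrt{\left(-13778 - -486\right) + 221} = \sqrt{\left(-13778 + 486\right) + 221} = \sqrt{-13292 + 221} = \sqrt{-13071} = i \sqrt{13071}$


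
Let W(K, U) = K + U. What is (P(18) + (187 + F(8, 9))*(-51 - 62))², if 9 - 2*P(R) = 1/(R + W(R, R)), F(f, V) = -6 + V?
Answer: 5374398975625/11664 ≈ 4.6077e+8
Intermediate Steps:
P(R) = 9/2 - 1/(6*R) (P(R) = 9/2 - 1/(2*(R + (R + R))) = 9/2 - 1/(2*(R + 2*R)) = 9/2 - 1/(3*R)/2 = 9/2 - 1/(6*R))
(P(18) + (187 + F(8, 9))*(-51 - 62))² = ((⅙)*(-1 + 27*18)/18 + (187 + (-6 + 9))*(-51 - 62))² = ((⅙)*(1/18)*(-1 + 486) + (187 + 3)*(-113))² = ((⅙)*(1/18)*485 + 190*(-113))² = (485/108 - 21470)² = (-2318275/108)² = 5374398975625/11664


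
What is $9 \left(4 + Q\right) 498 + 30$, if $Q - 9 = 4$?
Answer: $76224$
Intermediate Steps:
$Q = 13$ ($Q = 9 + 4 = 13$)
$9 \left(4 + Q\right) 498 + 30 = 9 \left(4 + 13\right) 498 + 30 = 9 \cdot 17 \cdot 498 + 30 = 153 \cdot 498 + 30 = 76194 + 30 = 76224$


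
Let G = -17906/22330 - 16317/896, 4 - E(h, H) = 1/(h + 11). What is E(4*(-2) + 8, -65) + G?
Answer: -3083577/204160 ≈ -15.104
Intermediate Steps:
E(h, H) = 4 - 1/(11 + h) (E(h, H) = 4 - 1/(h + 11) = 4 - 1/(11 + h))
G = -3881657/204160 (G = -17906*1/22330 - 16317*1/896 = -1279/1595 - 2331/128 = -3881657/204160 ≈ -19.013)
E(4*(-2) + 8, -65) + G = (43 + 4*(4*(-2) + 8))/(11 + (4*(-2) + 8)) - 3881657/204160 = (43 + 4*(-8 + 8))/(11 + (-8 + 8)) - 3881657/204160 = (43 + 4*0)/(11 + 0) - 3881657/204160 = (43 + 0)/11 - 3881657/204160 = (1/11)*43 - 3881657/204160 = 43/11 - 3881657/204160 = -3083577/204160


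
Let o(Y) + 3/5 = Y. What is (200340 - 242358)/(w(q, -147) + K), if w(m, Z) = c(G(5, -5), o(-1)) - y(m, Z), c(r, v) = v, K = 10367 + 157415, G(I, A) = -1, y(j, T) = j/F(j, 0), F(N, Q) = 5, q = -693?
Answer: -14006/55973 ≈ -0.25023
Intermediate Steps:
o(Y) = -⅗ + Y
y(j, T) = j/5
K = 167782
w(m, Z) = -8/5 - m/5 (w(m, Z) = (-⅗ - 1) - m/5 = -8/5 - m/5)
(200340 - 242358)/(w(q, -147) + K) = (200340 - 242358)/((-8/5 - ⅕*(-693)) + 167782) = -42018/((-8/5 + 693/5) + 167782) = -42018/(137 + 167782) = -42018/167919 = -42018*1/167919 = -14006/55973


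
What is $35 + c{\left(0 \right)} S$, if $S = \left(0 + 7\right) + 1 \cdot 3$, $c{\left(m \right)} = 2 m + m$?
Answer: $35$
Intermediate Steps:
$c{\left(m \right)} = 3 m$
$S = 10$ ($S = 7 + 3 = 10$)
$35 + c{\left(0 \right)} S = 35 + 3 \cdot 0 \cdot 10 = 35 + 0 \cdot 10 = 35 + 0 = 35$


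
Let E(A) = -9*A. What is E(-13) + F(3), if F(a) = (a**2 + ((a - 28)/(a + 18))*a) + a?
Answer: 878/7 ≈ 125.43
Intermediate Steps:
F(a) = a + a**2 + a*(-28 + a)/(18 + a) (F(a) = (a**2 + ((-28 + a)/(18 + a))*a) + a = (a**2 + a*(-28 + a)/(18 + a)) + a = a + a**2 + a*(-28 + a)/(18 + a))
E(-13) + F(3) = -9*(-13) + 3*(-10 + 3**2 + 20*3)/(18 + 3) = 117 + 3*(-10 + 9 + 60)/21 = 117 + 3*(1/21)*59 = 117 + 59/7 = 878/7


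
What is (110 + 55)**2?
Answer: 27225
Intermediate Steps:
(110 + 55)**2 = 165**2 = 27225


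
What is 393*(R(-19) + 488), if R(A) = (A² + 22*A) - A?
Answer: 176850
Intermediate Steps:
R(A) = A² + 21*A
393*(R(-19) + 488) = 393*(-19*(21 - 19) + 488) = 393*(-19*2 + 488) = 393*(-38 + 488) = 393*450 = 176850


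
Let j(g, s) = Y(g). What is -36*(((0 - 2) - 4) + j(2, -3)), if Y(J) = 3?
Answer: 108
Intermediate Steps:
j(g, s) = 3
-36*(((0 - 2) - 4) + j(2, -3)) = -36*(((0 - 2) - 4) + 3) = -36*((-2 - 4) + 3) = -36*(-6 + 3) = -36*(-3) = 108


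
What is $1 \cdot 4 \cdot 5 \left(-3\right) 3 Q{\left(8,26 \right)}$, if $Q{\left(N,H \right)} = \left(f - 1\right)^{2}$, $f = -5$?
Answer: $-6480$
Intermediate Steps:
$Q{\left(N,H \right)} = 36$ ($Q{\left(N,H \right)} = \left(-5 - 1\right)^{2} = \left(-6\right)^{2} = 36$)
$1 \cdot 4 \cdot 5 \left(-3\right) 3 Q{\left(8,26 \right)} = 1 \cdot 4 \cdot 5 \left(-3\right) 3 \cdot 36 = 4 \cdot 5 \left(-3\right) 3 \cdot 36 = 20 \left(-3\right) 3 \cdot 36 = \left(-60\right) 3 \cdot 36 = \left(-180\right) 36 = -6480$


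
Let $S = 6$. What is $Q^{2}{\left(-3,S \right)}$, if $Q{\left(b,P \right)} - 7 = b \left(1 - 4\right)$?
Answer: $256$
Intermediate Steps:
$Q{\left(b,P \right)} = 7 - 3 b$ ($Q{\left(b,P \right)} = 7 + b \left(1 - 4\right) = 7 + b \left(-3\right) = 7 - 3 b$)
$Q^{2}{\left(-3,S \right)} = \left(7 - -9\right)^{2} = \left(7 + 9\right)^{2} = 16^{2} = 256$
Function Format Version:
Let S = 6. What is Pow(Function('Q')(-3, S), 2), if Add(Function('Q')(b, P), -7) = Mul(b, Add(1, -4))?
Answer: 256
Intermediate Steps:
Function('Q')(b, P) = Add(7, Mul(-3, b)) (Function('Q')(b, P) = Add(7, Mul(b, Add(1, -4))) = Add(7, Mul(b, -3)) = Add(7, Mul(-3, b)))
Pow(Function('Q')(-3, S), 2) = Pow(Add(7, Mul(-3, -3)), 2) = Pow(Add(7, 9), 2) = Pow(16, 2) = 256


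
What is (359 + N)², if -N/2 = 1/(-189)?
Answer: 4604029609/35721 ≈ 1.2889e+5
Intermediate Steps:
N = 2/189 (N = -2/(-189) = -2*(-1/189) = 2/189 ≈ 0.010582)
(359 + N)² = (359 + 2/189)² = (67853/189)² = 4604029609/35721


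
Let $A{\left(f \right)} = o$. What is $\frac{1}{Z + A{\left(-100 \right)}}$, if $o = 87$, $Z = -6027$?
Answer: $- \frac{1}{5940} \approx -0.00016835$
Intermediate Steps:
$A{\left(f \right)} = 87$
$\frac{1}{Z + A{\left(-100 \right)}} = \frac{1}{-6027 + 87} = \frac{1}{-5940} = - \frac{1}{5940}$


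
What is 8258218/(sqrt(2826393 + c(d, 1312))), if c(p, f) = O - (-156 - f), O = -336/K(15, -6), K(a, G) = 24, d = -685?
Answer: 8258218*sqrt(2827847)/2827847 ≈ 4910.9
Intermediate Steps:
O = -14 (O = -336/24 = -336*1/24 = -14)
c(p, f) = 142 + f (c(p, f) = -14 - (-156 - f) = -14 + (156 + f) = 142 + f)
8258218/(sqrt(2826393 + c(d, 1312))) = 8258218/(sqrt(2826393 + (142 + 1312))) = 8258218/(sqrt(2826393 + 1454)) = 8258218/(sqrt(2827847)) = 8258218*(sqrt(2827847)/2827847) = 8258218*sqrt(2827847)/2827847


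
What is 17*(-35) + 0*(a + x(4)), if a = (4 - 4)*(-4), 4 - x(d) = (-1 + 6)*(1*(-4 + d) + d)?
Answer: -595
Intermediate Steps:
x(d) = 24 - 10*d (x(d) = 4 - (-1 + 6)*(1*(-4 + d) + d) = 4 - 5*((-4 + d) + d) = 4 - 5*(-4 + 2*d) = 4 - (-20 + 10*d) = 4 + (20 - 10*d) = 24 - 10*d)
a = 0 (a = 0*(-4) = 0)
17*(-35) + 0*(a + x(4)) = 17*(-35) + 0*(0 + (24 - 10*4)) = -595 + 0*(0 + (24 - 40)) = -595 + 0*(0 - 16) = -595 + 0*(-16) = -595 + 0 = -595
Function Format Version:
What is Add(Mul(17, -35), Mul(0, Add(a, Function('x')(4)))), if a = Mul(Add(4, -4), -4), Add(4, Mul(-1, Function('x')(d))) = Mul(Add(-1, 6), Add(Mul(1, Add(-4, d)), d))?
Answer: -595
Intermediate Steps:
Function('x')(d) = Add(24, Mul(-10, d)) (Function('x')(d) = Add(4, Mul(-1, Mul(Add(-1, 6), Add(Mul(1, Add(-4, d)), d)))) = Add(4, Mul(-1, Mul(5, Add(Add(-4, d), d)))) = Add(4, Mul(-1, Mul(5, Add(-4, Mul(2, d))))) = Add(4, Mul(-1, Add(-20, Mul(10, d)))) = Add(4, Add(20, Mul(-10, d))) = Add(24, Mul(-10, d)))
a = 0 (a = Mul(0, -4) = 0)
Add(Mul(17, -35), Mul(0, Add(a, Function('x')(4)))) = Add(Mul(17, -35), Mul(0, Add(0, Add(24, Mul(-10, 4))))) = Add(-595, Mul(0, Add(0, Add(24, -40)))) = Add(-595, Mul(0, Add(0, -16))) = Add(-595, Mul(0, -16)) = Add(-595, 0) = -595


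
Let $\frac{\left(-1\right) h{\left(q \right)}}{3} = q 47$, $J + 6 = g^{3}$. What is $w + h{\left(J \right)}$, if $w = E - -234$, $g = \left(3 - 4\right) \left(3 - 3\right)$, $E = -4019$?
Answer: $-2939$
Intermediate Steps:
$g = 0$ ($g = \left(-1\right) 0 = 0$)
$w = -3785$ ($w = -4019 - -234 = -4019 + 234 = -3785$)
$J = -6$ ($J = -6 + 0^{3} = -6 + 0 = -6$)
$h{\left(q \right)} = - 141 q$ ($h{\left(q \right)} = - 3 q 47 = - 3 \cdot 47 q = - 141 q$)
$w + h{\left(J \right)} = -3785 - -846 = -3785 + 846 = -2939$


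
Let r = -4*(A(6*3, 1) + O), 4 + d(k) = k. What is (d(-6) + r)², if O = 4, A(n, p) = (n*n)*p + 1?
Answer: 1758276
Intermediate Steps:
d(k) = -4 + k
A(n, p) = 1 + p*n² (A(n, p) = n²*p + 1 = p*n² + 1 = 1 + p*n²)
r = -1316 (r = -4*((1 + 1*(6*3)²) + 4) = -4*((1 + 1*18²) + 4) = -4*((1 + 1*324) + 4) = -4*((1 + 324) + 4) = -4*(325 + 4) = -4*329 = -1316)
(d(-6) + r)² = ((-4 - 6) - 1316)² = (-10 - 1316)² = (-1326)² = 1758276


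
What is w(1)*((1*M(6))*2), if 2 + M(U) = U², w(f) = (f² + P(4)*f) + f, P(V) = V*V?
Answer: 1224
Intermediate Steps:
P(V) = V²
w(f) = f² + 17*f (w(f) = (f² + 4²*f) + f = (f² + 16*f) + f = f² + 17*f)
M(U) = -2 + U²
w(1)*((1*M(6))*2) = (1*(17 + 1))*((1*(-2 + 6²))*2) = (1*18)*((1*(-2 + 36))*2) = 18*((1*34)*2) = 18*(34*2) = 18*68 = 1224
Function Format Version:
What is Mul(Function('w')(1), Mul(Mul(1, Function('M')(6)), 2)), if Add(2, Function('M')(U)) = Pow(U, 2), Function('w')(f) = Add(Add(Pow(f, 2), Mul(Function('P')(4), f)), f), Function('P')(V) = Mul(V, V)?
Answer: 1224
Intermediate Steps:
Function('P')(V) = Pow(V, 2)
Function('w')(f) = Add(Pow(f, 2), Mul(17, f)) (Function('w')(f) = Add(Add(Pow(f, 2), Mul(Pow(4, 2), f)), f) = Add(Add(Pow(f, 2), Mul(16, f)), f) = Add(Pow(f, 2), Mul(17, f)))
Function('M')(U) = Add(-2, Pow(U, 2))
Mul(Function('w')(1), Mul(Mul(1, Function('M')(6)), 2)) = Mul(Mul(1, Add(17, 1)), Mul(Mul(1, Add(-2, Pow(6, 2))), 2)) = Mul(Mul(1, 18), Mul(Mul(1, Add(-2, 36)), 2)) = Mul(18, Mul(Mul(1, 34), 2)) = Mul(18, Mul(34, 2)) = Mul(18, 68) = 1224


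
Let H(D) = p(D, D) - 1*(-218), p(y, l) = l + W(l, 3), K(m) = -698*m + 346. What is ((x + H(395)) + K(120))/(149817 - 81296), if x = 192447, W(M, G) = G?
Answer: 109649/68521 ≈ 1.6002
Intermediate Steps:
K(m) = 346 - 698*m
p(y, l) = 3 + l (p(y, l) = l + 3 = 3 + l)
H(D) = 221 + D (H(D) = (3 + D) - 1*(-218) = (3 + D) + 218 = 221 + D)
((x + H(395)) + K(120))/(149817 - 81296) = ((192447 + (221 + 395)) + (346 - 698*120))/(149817 - 81296) = ((192447 + 616) + (346 - 83760))/68521 = (193063 - 83414)*(1/68521) = 109649*(1/68521) = 109649/68521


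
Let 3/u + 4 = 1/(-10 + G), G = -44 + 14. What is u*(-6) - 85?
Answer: -12965/161 ≈ -80.528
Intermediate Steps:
G = -30
u = -120/161 (u = 3/(-4 + 1/(-10 - 30)) = 3/(-4 + 1/(-40)) = 3/(-4 - 1/40) = 3/(-161/40) = 3*(-40/161) = -120/161 ≈ -0.74534)
u*(-6) - 85 = -120/161*(-6) - 85 = 720/161 - 85 = -12965/161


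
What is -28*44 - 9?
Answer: -1241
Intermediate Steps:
-28*44 - 9 = -1232 - 9 = -1241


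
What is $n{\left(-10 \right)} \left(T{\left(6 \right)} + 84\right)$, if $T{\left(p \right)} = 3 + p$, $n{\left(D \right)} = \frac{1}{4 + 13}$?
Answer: $\frac{93}{17} \approx 5.4706$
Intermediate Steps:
$n{\left(D \right)} = \frac{1}{17}$
$n{\left(-10 \right)} \left(T{\left(6 \right)} + 84\right) = \frac{\left(3 + 6\right) + 84}{17} = \frac{9 + 84}{17} = \frac{1}{17} \cdot 93 = \frac{93}{17}$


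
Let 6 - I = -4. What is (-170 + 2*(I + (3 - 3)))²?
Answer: 22500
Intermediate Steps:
I = 10 (I = 6 - 1*(-4) = 6 + 4 = 10)
(-170 + 2*(I + (3 - 3)))² = (-170 + 2*(10 + (3 - 3)))² = (-170 + 2*(10 + 0))² = (-170 + 2*10)² = (-170 + 20)² = (-150)² = 22500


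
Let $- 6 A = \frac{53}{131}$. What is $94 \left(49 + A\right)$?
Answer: $\frac{1807667}{393} \approx 4599.7$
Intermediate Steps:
$A = - \frac{53}{786}$ ($A = - \frac{53 \cdot \frac{1}{131}}{6} = \left(- \frac{1}{6}\right) \frac{53}{131} = - \frac{53}{786} \approx -0.06743$)
$94 \left(49 + A\right) = 94 \left(49 - \frac{53}{786}\right) = 94 \cdot \frac{38461}{786} = \frac{1807667}{393}$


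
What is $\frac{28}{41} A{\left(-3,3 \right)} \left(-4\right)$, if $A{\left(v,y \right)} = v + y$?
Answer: $0$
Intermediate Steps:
$\frac{28}{41} A{\left(-3,3 \right)} \left(-4\right) = \frac{28}{41} \left(-3 + 3\right) \left(-4\right) = 28 \cdot \frac{1}{41} \cdot 0 \left(-4\right) = \frac{28}{41} \cdot 0 \left(-4\right) = 0 \left(-4\right) = 0$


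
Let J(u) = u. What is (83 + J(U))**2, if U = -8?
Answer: 5625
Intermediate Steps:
(83 + J(U))**2 = (83 - 8)**2 = 75**2 = 5625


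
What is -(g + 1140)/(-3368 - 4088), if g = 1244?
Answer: 149/466 ≈ 0.31974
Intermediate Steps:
-(g + 1140)/(-3368 - 4088) = -(1244 + 1140)/(-3368 - 4088) = -2384/(-7456) = -2384*(-1)/7456 = -1*(-149/466) = 149/466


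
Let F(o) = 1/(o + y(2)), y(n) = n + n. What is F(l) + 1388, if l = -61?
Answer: 79115/57 ≈ 1388.0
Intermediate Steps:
y(n) = 2*n
F(o) = 1/(4 + o) (F(o) = 1/(o + 2*2) = 1/(o + 4) = 1/(4 + o))
F(l) + 1388 = 1/(4 - 61) + 1388 = 1/(-57) + 1388 = -1/57 + 1388 = 79115/57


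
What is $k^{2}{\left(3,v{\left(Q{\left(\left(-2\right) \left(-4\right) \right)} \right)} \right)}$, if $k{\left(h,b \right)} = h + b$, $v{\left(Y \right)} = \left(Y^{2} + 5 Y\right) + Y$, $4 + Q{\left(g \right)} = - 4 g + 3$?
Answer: $799236$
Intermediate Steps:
$Q{\left(g \right)} = -1 - 4 g$ ($Q{\left(g \right)} = -4 - \left(-3 + 4 g\right) = -1 - 4 g$)
$v{\left(Y \right)} = Y^{2} + 6 Y$
$k{\left(h,b \right)} = b + h$
$k^{2}{\left(3,v{\left(Q{\left(\left(-2\right) \left(-4\right) \right)} \right)} \right)} = \left(\left(-1 - 4 \left(\left(-2\right) \left(-4\right)\right)\right) \left(6 - \left(1 + 4 \left(\left(-2\right) \left(-4\right)\right)\right)\right) + 3\right)^{2} = \left(\left(-1 - 32\right) \left(6 - 33\right) + 3\right)^{2} = \left(- 33 \left(6 - 33\right) + 3\right)^{2} = \left(\left(-33\right) \left(-27\right) + 3\right)^{2} = \left(891 + 3\right)^{2} = 894^{2} = 799236$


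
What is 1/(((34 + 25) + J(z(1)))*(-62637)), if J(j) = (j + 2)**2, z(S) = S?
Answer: -1/4259316 ≈ -2.3478e-7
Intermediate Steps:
J(j) = (2 + j)**2
1/(((34 + 25) + J(z(1)))*(-62637)) = 1/(((34 + 25) + (2 + 1)**2)*(-62637)) = 1/((59 + 3**2)*(-62637)) = 1/((59 + 9)*(-62637)) = 1/(68*(-62637)) = 1/(-4259316) = -1/4259316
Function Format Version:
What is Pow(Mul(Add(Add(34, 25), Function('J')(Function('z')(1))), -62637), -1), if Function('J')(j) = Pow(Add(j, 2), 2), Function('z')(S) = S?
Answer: Rational(-1, 4259316) ≈ -2.3478e-7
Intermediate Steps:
Function('J')(j) = Pow(Add(2, j), 2)
Pow(Mul(Add(Add(34, 25), Function('J')(Function('z')(1))), -62637), -1) = Pow(Mul(Add(Add(34, 25), Pow(Add(2, 1), 2)), -62637), -1) = Pow(Mul(Add(59, Pow(3, 2)), -62637), -1) = Pow(Mul(Add(59, 9), -62637), -1) = Pow(Mul(68, -62637), -1) = Pow(-4259316, -1) = Rational(-1, 4259316)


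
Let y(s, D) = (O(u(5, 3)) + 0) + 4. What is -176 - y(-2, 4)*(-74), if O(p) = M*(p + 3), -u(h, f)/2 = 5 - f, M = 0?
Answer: 120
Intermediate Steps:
u(h, f) = -10 + 2*f (u(h, f) = -2*(5 - f) = -10 + 2*f)
O(p) = 0 (O(p) = 0*(p + 3) = 0*(3 + p) = 0)
y(s, D) = 4 (y(s, D) = (0 + 0) + 4 = 0 + 4 = 4)
-176 - y(-2, 4)*(-74) = -176 - 4*(-74) = -176 - 1*(-296) = -176 + 296 = 120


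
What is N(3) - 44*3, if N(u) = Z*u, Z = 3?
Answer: -123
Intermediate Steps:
N(u) = 3*u
N(3) - 44*3 = 3*3 - 44*3 = 9 - 132 = -123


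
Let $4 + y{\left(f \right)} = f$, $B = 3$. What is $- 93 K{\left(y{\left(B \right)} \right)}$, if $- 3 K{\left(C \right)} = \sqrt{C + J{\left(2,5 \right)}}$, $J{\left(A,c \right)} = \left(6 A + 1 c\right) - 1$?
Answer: $31 \sqrt{15} \approx 120.06$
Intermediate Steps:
$J{\left(A,c \right)} = -1 + c + 6 A$ ($J{\left(A,c \right)} = \left(6 A + c\right) - 1 = \left(c + 6 A\right) - 1 = -1 + c + 6 A$)
$y{\left(f \right)} = -4 + f$
$K{\left(C \right)} = - \frac{\sqrt{16 + C}}{3}$ ($K{\left(C \right)} = - \frac{\sqrt{C + \left(-1 + 5 + 6 \cdot 2\right)}}{3} = - \frac{\sqrt{C + \left(-1 + 5 + 12\right)}}{3} = - \frac{\sqrt{C + 16}}{3} = - \frac{\sqrt{16 + C}}{3}$)
$- 93 K{\left(y{\left(B \right)} \right)} = - 93 \left(- \frac{\sqrt{16 + \left(-4 + 3\right)}}{3}\right) = - 93 \left(- \frac{\sqrt{16 - 1}}{3}\right) = - 93 \left(- \frac{\sqrt{15}}{3}\right) = 31 \sqrt{15}$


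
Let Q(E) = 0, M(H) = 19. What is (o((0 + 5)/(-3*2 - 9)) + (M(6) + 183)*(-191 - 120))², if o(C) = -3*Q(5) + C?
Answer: 35519810089/9 ≈ 3.9466e+9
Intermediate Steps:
o(C) = C (o(C) = -3*0 + C = 0 + C = C)
(o((0 + 5)/(-3*2 - 9)) + (M(6) + 183)*(-191 - 120))² = ((0 + 5)/(-3*2 - 9) + (19 + 183)*(-191 - 120))² = (5/(-6 - 9) + 202*(-311))² = (5/(-15) - 62822)² = (5*(-1/15) - 62822)² = (-⅓ - 62822)² = (-188467/3)² = 35519810089/9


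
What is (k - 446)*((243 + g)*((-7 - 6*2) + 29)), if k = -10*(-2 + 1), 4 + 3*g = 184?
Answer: -1321080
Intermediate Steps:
g = 60 (g = -4/3 + (⅓)*184 = -4/3 + 184/3 = 60)
k = 10 (k = -10*(-1) = 10)
(k - 446)*((243 + g)*((-7 - 6*2) + 29)) = (10 - 446)*((243 + 60)*((-7 - 6*2) + 29)) = -132108*((-7 - 12) + 29) = -132108*(-19 + 29) = -132108*10 = -436*3030 = -1321080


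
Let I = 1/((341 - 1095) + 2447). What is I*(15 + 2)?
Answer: 17/1693 ≈ 0.010041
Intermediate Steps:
I = 1/1693 (I = 1/(-754 + 2447) = 1/1693 ≈ 0.00059067)
I*(15 + 2) = (15 + 2)/1693 = (1/1693)*17 = 17/1693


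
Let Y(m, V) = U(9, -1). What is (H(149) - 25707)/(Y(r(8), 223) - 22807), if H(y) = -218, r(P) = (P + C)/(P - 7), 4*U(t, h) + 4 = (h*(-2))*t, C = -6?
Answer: 51850/45607 ≈ 1.1369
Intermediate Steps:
U(t, h) = -1 - h*t/2 (U(t, h) = -1 + ((h*(-2))*t)/4 = -1 + ((-2*h)*t)/4 = -1 + (-2*h*t)/4 = -1 - h*t/2)
r(P) = (-6 + P)/(-7 + P) (r(P) = (P - 6)/(P - 7) = (-6 + P)/(-7 + P))
Y(m, V) = 7/2 (Y(m, V) = -1 - ½*(-1)*9 = -1 + 9/2 = 7/2)
(H(149) - 25707)/(Y(r(8), 223) - 22807) = (-218 - 25707)/(7/2 - 22807) = -25925/(-45607/2) = -25925*(-2/45607) = 51850/45607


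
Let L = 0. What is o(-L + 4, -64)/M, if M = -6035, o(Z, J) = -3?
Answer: 3/6035 ≈ 0.00049710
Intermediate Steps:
o(-L + 4, -64)/M = -3/(-6035) = -3*(-1/6035) = 3/6035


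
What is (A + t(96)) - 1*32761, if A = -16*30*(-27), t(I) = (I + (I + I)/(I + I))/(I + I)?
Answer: -3801695/192 ≈ -19801.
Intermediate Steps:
t(I) = (1 + I)/(2*I) (t(I) = (I + (2*I)/((2*I)))/((2*I)) = (I + (2*I)*(1/(2*I)))*(1/(2*I)) = (I + 1)*(1/(2*I)) = (1 + I)*(1/(2*I)) = (1 + I)/(2*I))
A = 12960 (A = -480*(-27) = 12960)
(A + t(96)) - 1*32761 = (12960 + (1/2)*(1 + 96)/96) - 1*32761 = (12960 + (1/2)*(1/96)*97) - 32761 = (12960 + 97/192) - 32761 = 2488417/192 - 32761 = -3801695/192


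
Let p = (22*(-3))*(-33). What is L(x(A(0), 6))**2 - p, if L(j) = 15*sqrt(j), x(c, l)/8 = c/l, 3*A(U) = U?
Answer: -2178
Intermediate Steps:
A(U) = U/3
x(c, l) = 8*c/l (x(c, l) = 8*(c/l) = 8*c/l)
p = 2178 (p = -66*(-33) = 2178)
L(x(A(0), 6))**2 - p = (15*sqrt(8*((1/3)*0)/6))**2 - 1*2178 = (15*sqrt(8*0*(1/6)))**2 - 2178 = (15*sqrt(0))**2 - 2178 = (15*0)**2 - 2178 = 0**2 - 2178 = 0 - 2178 = -2178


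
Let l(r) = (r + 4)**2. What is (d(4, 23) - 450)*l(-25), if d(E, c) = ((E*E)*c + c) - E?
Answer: -27783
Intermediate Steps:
l(r) = (4 + r)**2
d(E, c) = c - E + c*E**2 (d(E, c) = (E**2*c + c) - E = (c*E**2 + c) - E = (c + c*E**2) - E = c - E + c*E**2)
(d(4, 23) - 450)*l(-25) = ((23 - 1*4 + 23*4**2) - 450)*(4 - 25)**2 = ((23 - 4 + 23*16) - 450)*(-21)**2 = ((23 - 4 + 368) - 450)*441 = (387 - 450)*441 = -63*441 = -27783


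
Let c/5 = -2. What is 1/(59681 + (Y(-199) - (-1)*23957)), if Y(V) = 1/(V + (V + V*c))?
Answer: 1592/133151697 ≈ 1.1956e-5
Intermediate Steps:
c = -10 (c = 5*(-2) = -10)
Y(V) = -1/(8*V) (Y(V) = 1/(V + (V + V*(-10))) = 1/(V + (V - 10*V)) = 1/(V - 9*V) = 1/(-8*V) = -1/(8*V))
1/(59681 + (Y(-199) - (-1)*23957)) = 1/(59681 + (-⅛/(-199) - (-1)*23957)) = 1/(59681 + (-⅛*(-1/199) - 1*(-23957))) = 1/(59681 + (1/1592 + 23957)) = 1/(59681 + 38139545/1592) = 1/(133151697/1592) = 1592/133151697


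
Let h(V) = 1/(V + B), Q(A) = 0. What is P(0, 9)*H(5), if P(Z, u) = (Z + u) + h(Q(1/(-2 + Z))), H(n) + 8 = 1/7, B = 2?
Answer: -1045/14 ≈ -74.643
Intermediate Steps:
H(n) = -55/7 (H(n) = -8 + 1/7 = -8 + ⅐ = -55/7)
h(V) = 1/(2 + V) (h(V) = 1/(V + 2) = 1/(2 + V))
P(Z, u) = ½ + Z + u (P(Z, u) = (Z + u) + 1/(2 + 0) = (Z + u) + 1/2 = (Z + u) + ½ = ½ + Z + u)
P(0, 9)*H(5) = (½ + 0 + 9)*(-55/7) = (19/2)*(-55/7) = -1045/14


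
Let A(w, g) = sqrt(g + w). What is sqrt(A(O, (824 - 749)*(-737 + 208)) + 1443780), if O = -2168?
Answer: sqrt(1443780 + I*sqrt(41843)) ≈ 1201.6 + 0.085*I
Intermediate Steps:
sqrt(A(O, (824 - 749)*(-737 + 208)) + 1443780) = sqrt(sqrt((824 - 749)*(-737 + 208) - 2168) + 1443780) = sqrt(sqrt(75*(-529) - 2168) + 1443780) = sqrt(sqrt(-39675 - 2168) + 1443780) = sqrt(sqrt(-41843) + 1443780) = sqrt(I*sqrt(41843) + 1443780) = sqrt(1443780 + I*sqrt(41843))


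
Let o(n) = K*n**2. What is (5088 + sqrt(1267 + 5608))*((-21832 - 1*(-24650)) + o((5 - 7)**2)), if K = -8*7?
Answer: 9779136 + 48050*sqrt(11) ≈ 9.9385e+6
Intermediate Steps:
K = -56
o(n) = -56*n**2
(5088 + sqrt(1267 + 5608))*((-21832 - 1*(-24650)) + o((5 - 7)**2)) = (5088 + sqrt(1267 + 5608))*((-21832 - 1*(-24650)) - 56*(5 - 7)**4) = (5088 + sqrt(6875))*((-21832 + 24650) - 56*((-2)**2)**2) = (5088 + 25*sqrt(11))*(2818 - 56*4**2) = (5088 + 25*sqrt(11))*(2818 - 56*16) = (5088 + 25*sqrt(11))*(2818 - 896) = (5088 + 25*sqrt(11))*1922 = 9779136 + 48050*sqrt(11)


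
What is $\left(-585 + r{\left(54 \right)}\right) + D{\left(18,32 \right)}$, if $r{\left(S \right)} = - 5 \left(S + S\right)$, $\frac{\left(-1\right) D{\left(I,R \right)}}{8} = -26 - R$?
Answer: $-661$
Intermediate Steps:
$D{\left(I,R \right)} = 208 + 8 R$ ($D{\left(I,R \right)} = - 8 \left(-26 - R\right) = 208 + 8 R$)
$r{\left(S \right)} = - 10 S$ ($r{\left(S \right)} = - 5 \cdot 2 S = - 10 S$)
$\left(-585 + r{\left(54 \right)}\right) + D{\left(18,32 \right)} = \left(-585 - 540\right) + \left(208 + 8 \cdot 32\right) = \left(-585 - 540\right) + \left(208 + 256\right) = -1125 + 464 = -661$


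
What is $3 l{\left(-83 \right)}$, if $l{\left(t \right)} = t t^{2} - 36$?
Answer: $-1715469$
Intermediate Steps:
$l{\left(t \right)} = -36 + t^{3}$ ($l{\left(t \right)} = t^{3} - 36 = -36 + t^{3}$)
$3 l{\left(-83 \right)} = 3 \left(-36 + \left(-83\right)^{3}\right) = 3 \left(-36 - 571787\right) = 3 \left(-571823\right) = -1715469$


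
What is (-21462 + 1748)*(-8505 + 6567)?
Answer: 38205732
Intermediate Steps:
(-21462 + 1748)*(-8505 + 6567) = -19714*(-1938) = 38205732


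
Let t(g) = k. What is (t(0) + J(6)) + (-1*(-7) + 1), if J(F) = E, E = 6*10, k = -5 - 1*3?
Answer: 60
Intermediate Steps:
k = -8 (k = -5 - 3 = -8)
E = 60
t(g) = -8
J(F) = 60
(t(0) + J(6)) + (-1*(-7) + 1) = (-8 + 60) + (-1*(-7) + 1) = 52 + (7 + 1) = 52 + 8 = 60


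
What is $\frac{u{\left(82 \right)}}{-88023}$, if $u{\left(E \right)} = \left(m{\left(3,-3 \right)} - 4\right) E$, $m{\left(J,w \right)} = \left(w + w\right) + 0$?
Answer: $\frac{820}{88023} \approx 0.0093157$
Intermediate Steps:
$m{\left(J,w \right)} = 2 w$ ($m{\left(J,w \right)} = 2 w + 0 = 2 w$)
$u{\left(E \right)} = - 10 E$ ($u{\left(E \right)} = \left(2 \left(-3\right) - 4\right) E = \left(-6 - 4\right) E = - 10 E$)
$\frac{u{\left(82 \right)}}{-88023} = \frac{\left(-10\right) 82}{-88023} = \left(-820\right) \left(- \frac{1}{88023}\right) = \frac{820}{88023}$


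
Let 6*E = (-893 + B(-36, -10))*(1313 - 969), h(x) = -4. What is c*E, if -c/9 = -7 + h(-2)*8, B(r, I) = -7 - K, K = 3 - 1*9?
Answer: -17990856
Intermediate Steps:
K = -6 (K = 3 - 9 = -6)
B(r, I) = -1 (B(r, I) = -7 - 1*(-6) = -7 + 6 = -1)
c = 351 (c = -9*(-7 - 4*8) = -9*(-7 - 32) = -9*(-39) = 351)
E = -51256 (E = ((-893 - 1)*(1313 - 969))/6 = (-894*344)/6 = (1/6)*(-307536) = -51256)
c*E = 351*(-51256) = -17990856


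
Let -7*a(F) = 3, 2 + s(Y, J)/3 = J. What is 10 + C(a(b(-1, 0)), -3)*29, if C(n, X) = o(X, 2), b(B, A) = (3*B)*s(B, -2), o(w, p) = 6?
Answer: 184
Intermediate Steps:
s(Y, J) = -6 + 3*J
b(B, A) = -36*B (b(B, A) = (3*B)*(-6 + 3*(-2)) = (3*B)*(-6 - 6) = (3*B)*(-12) = -36*B)
a(F) = -3/7 (a(F) = -1/7*3 = -3/7)
C(n, X) = 6
10 + C(a(b(-1, 0)), -3)*29 = 10 + 6*29 = 10 + 174 = 184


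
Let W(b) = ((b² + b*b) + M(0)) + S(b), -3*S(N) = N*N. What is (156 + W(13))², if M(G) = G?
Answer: 1723969/9 ≈ 1.9155e+5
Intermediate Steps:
S(N) = -N²/3 (S(N) = -N*N/3 = -N²/3)
W(b) = 5*b²/3 (W(b) = ((b² + b*b) + 0) - b²/3 = ((b² + b²) + 0) - b²/3 = (2*b² + 0) - b²/3 = 2*b² - b²/3 = 5*b²/3)
(156 + W(13))² = (156 + (5/3)*13²)² = (156 + (5/3)*169)² = (156 + 845/3)² = (1313/3)² = 1723969/9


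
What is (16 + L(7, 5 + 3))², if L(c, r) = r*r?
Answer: 6400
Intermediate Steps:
L(c, r) = r²
(16 + L(7, 5 + 3))² = (16 + (5 + 3)²)² = (16 + 8²)² = (16 + 64)² = 80² = 6400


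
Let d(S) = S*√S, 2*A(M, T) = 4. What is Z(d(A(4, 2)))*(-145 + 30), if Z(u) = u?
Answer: -230*√2 ≈ -325.27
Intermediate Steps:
A(M, T) = 2 (A(M, T) = (½)*4 = 2)
d(S) = S^(3/2)
Z(d(A(4, 2)))*(-145 + 30) = 2^(3/2)*(-145 + 30) = (2*√2)*(-115) = -230*√2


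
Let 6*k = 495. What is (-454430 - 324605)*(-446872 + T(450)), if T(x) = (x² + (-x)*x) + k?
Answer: 696129316265/2 ≈ 3.4806e+11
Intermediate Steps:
k = 165/2 (k = (⅙)*495 = 165/2 ≈ 82.500)
T(x) = 165/2 (T(x) = (x² + (-x)*x) + 165/2 = (x² - x²) + 165/2 = 0 + 165/2 = 165/2)
(-454430 - 324605)*(-446872 + T(450)) = (-454430 - 324605)*(-446872 + 165/2) = -779035*(-893579/2) = 696129316265/2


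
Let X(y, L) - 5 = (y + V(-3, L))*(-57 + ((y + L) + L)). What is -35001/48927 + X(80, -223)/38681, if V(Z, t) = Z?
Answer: -20902343/13422307 ≈ -1.5573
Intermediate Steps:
X(y, L) = 5 + (-3 + y)*(-57 + y + 2*L) (X(y, L) = 5 + (y - 3)*(-57 + ((y + L) + L)) = 5 + (-3 + y)*(-57 + ((L + y) + L)) = 5 + (-3 + y)*(-57 + (y + 2*L)) = 5 + (-3 + y)*(-57 + y + 2*L))
-35001/48927 + X(80, -223)/38681 = -35001/48927 + (176 + 80² - 60*80 - 6*(-223) + 2*(-223)*80)/38681 = -35001*1/48927 + (176 + 6400 - 4800 + 1338 - 35680)*(1/38681) = -11667/16309 - 32566*1/38681 = -11667/16309 - 32566/38681 = -20902343/13422307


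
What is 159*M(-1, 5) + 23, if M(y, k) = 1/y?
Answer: -136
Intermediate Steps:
159*M(-1, 5) + 23 = 159/(-1) + 23 = 159*(-1) + 23 = -159 + 23 = -136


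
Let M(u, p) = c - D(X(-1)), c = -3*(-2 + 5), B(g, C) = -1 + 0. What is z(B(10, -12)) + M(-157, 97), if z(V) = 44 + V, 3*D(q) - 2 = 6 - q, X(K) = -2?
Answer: 92/3 ≈ 30.667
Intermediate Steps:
B(g, C) = -1
D(q) = 8/3 - q/3 (D(q) = 2/3 + (6 - q)/3 = 2/3 + (2 - q/3) = 8/3 - q/3)
c = -9 (c = -3*3 = -9)
M(u, p) = -37/3 (M(u, p) = -9 - (8/3 - 1/3*(-2)) = -9 - (8/3 + 2/3) = -9 - 1*10/3 = -9 - 10/3 = -37/3)
z(B(10, -12)) + M(-157, 97) = (44 - 1) - 37/3 = 43 - 37/3 = 92/3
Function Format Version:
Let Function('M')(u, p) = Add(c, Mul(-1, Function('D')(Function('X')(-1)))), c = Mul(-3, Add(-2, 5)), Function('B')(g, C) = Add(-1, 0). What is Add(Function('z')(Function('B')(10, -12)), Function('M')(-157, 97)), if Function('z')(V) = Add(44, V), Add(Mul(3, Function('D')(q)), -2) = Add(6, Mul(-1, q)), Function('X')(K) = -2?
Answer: Rational(92, 3) ≈ 30.667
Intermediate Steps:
Function('B')(g, C) = -1
Function('D')(q) = Add(Rational(8, 3), Mul(Rational(-1, 3), q)) (Function('D')(q) = Add(Rational(2, 3), Mul(Rational(1, 3), Add(6, Mul(-1, q)))) = Add(Rational(2, 3), Add(2, Mul(Rational(-1, 3), q))) = Add(Rational(8, 3), Mul(Rational(-1, 3), q)))
c = -9 (c = Mul(-3, 3) = -9)
Function('M')(u, p) = Rational(-37, 3) (Function('M')(u, p) = Add(-9, Mul(-1, Add(Rational(8, 3), Mul(Rational(-1, 3), -2)))) = Add(-9, Mul(-1, Add(Rational(8, 3), Rational(2, 3)))) = Add(-9, Mul(-1, Rational(10, 3))) = Add(-9, Rational(-10, 3)) = Rational(-37, 3))
Add(Function('z')(Function('B')(10, -12)), Function('M')(-157, 97)) = Add(Add(44, -1), Rational(-37, 3)) = Add(43, Rational(-37, 3)) = Rational(92, 3)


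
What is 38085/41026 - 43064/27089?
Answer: -735059099/1111353314 ≈ -0.66141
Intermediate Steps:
38085/41026 - 43064/27089 = -735059099/1111353314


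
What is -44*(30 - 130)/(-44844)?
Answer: -1100/11211 ≈ -0.098118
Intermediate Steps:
-44*(30 - 130)/(-44844) = -44*(-100)*(-1/44844) = 4400*(-1/44844) = -1100/11211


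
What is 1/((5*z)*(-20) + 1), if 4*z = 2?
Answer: -1/49 ≈ -0.020408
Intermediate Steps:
z = ½ (z = (¼)*2 = ½ ≈ 0.50000)
1/((5*z)*(-20) + 1) = 1/((5*(½))*(-20) + 1) = 1/((5/2)*(-20) + 1) = 1/(-50 + 1) = 1/(-49) = -1/49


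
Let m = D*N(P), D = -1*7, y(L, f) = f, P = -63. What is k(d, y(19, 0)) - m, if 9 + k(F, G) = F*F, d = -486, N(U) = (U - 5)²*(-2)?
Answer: 171451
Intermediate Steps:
N(U) = -2*(-5 + U)² (N(U) = (-5 + U)²*(-2) = -2*(-5 + U)²)
D = -7
k(F, G) = -9 + F² (k(F, G) = -9 + F*F = -9 + F²)
m = 64736 (m = -(-14)*(-5 - 63)² = -(-14)*(-68)² = -(-14)*4624 = -7*(-9248) = 64736)
k(d, y(19, 0)) - m = (-9 + (-486)²) - 1*64736 = (-9 + 236196) - 64736 = 236187 - 64736 = 171451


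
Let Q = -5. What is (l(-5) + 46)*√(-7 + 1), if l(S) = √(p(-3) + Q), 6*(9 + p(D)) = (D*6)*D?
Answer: -√30 + 46*I*√6 ≈ -5.4772 + 112.68*I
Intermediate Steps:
p(D) = -9 + D² (p(D) = -9 + ((D*6)*D)/6 = -9 + ((6*D)*D)/6 = -9 + (6*D²)/6 = -9 + D²)
l(S) = I*√5 (l(S) = √((-9 + (-3)²) - 5) = √((-9 + 9) - 5) = √(0 - 5) = √(-5) = I*√5)
(l(-5) + 46)*√(-7 + 1) = (I*√5 + 46)*√(-7 + 1) = (46 + I*√5)*√(-6) = (46 + I*√5)*(I*√6) = I*√6*(46 + I*√5)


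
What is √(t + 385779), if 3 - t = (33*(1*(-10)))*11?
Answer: 6*√10817 ≈ 624.03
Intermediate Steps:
t = 3633 (t = 3 - 33*(1*(-10))*11 = 3 - 33*(-10)*11 = 3 - (-330)*11 = 3 - 1*(-3630) = 3 + 3630 = 3633)
√(t + 385779) = √(3633 + 385779) = √389412 = 6*√10817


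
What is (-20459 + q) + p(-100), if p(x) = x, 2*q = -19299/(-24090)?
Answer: -330171107/16060 ≈ -20559.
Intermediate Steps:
q = 6433/16060 (q = (-19299/(-24090))/2 = (-19299*(-1/24090))/2 = (½)*(6433/8030) = 6433/16060 ≈ 0.40056)
(-20459 + q) + p(-100) = (-20459 + 6433/16060) - 100 = -328565107/16060 - 100 = -330171107/16060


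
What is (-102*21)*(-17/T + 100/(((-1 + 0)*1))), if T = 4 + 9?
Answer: 2821014/13 ≈ 2.1700e+5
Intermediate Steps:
T = 13
(-102*21)*(-17/T + 100/(((-1 + 0)*1))) = (-102*21)*(-17/13 + 100/(((-1 + 0)*1))) = -2142*(-17*1/13 + 100/((-1*1))) = -2142*(-17/13 + 100/(-1)) = -2142*(-17/13 + 100*(-1)) = -2142*(-17/13 - 100) = -2142*(-1317/13) = 2821014/13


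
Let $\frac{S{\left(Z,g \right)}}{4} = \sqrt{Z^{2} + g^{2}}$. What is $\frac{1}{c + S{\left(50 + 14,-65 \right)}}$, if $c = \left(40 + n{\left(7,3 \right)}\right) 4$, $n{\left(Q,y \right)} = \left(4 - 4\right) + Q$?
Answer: $- \frac{47}{24448} + \frac{\sqrt{8321}}{24448} \approx 0.0018087$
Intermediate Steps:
$n{\left(Q,y \right)} = Q$ ($n{\left(Q,y \right)} = 0 + Q = Q$)
$S{\left(Z,g \right)} = 4 \sqrt{Z^{2} + g^{2}}$
$c = 188$ ($c = \left(40 + 7\right) 4 = 47 \cdot 4 = 188$)
$\frac{1}{c + S{\left(50 + 14,-65 \right)}} = \frac{1}{188 + 4 \sqrt{\left(50 + 14\right)^{2} + \left(-65\right)^{2}}} = \frac{1}{188 + 4 \sqrt{64^{2} + 4225}} = \frac{1}{188 + 4 \sqrt{4096 + 4225}} = \frac{1}{188 + 4 \sqrt{8321}}$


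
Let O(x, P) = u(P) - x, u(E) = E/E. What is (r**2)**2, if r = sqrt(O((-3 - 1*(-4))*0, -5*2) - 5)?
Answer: 16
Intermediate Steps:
u(E) = 1
O(x, P) = 1 - x
r = 2*I (r = sqrt((1 - (-3 - 1*(-4))*0) - 5) = sqrt((1 - (-3 + 4)*0) - 5) = sqrt((1 - 0) - 5) = sqrt((1 - 1*0) - 5) = sqrt((1 + 0) - 5) = sqrt(1 - 5) = sqrt(-4) = 2*I ≈ 2.0*I)
(r**2)**2 = ((2*I)**2)**2 = (-4)**2 = 16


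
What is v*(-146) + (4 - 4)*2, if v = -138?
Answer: 20148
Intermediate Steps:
v*(-146) + (4 - 4)*2 = -138*(-146) + (4 - 4)*2 = 20148 + 0*2 = 20148 + 0 = 20148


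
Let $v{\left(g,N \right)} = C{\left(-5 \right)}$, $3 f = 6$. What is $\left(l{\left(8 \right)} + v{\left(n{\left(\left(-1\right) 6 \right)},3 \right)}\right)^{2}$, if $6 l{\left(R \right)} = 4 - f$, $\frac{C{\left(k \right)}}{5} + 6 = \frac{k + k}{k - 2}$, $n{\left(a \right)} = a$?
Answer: $\frac{223729}{441} \approx 507.32$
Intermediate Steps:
$f = 2$ ($f = \frac{1}{3} \cdot 6 = 2$)
$C{\left(k \right)} = -30 + \frac{10 k}{-2 + k}$ ($C{\left(k \right)} = -30 + 5 \frac{k + k}{k - 2} = -30 + 5 \frac{2 k}{-2 + k} = -30 + \frac{10 k}{-2 + k}$)
$v{\left(g,N \right)} = - \frac{160}{7}$ ($v{\left(g,N \right)} = \frac{20 \left(3 - -5\right)}{-2 - 5} = \frac{20 \left(3 + 5\right)}{-7} = 20 \left(- \frac{1}{7}\right) 8 = - \frac{160}{7}$)
$l{\left(R \right)} = \frac{1}{3}$ ($l{\left(R \right)} = \frac{4 - 2}{6} = \frac{1}{6} \cdot 2 = \frac{1}{3}$)
$\left(l{\left(8 \right)} + v{\left(n{\left(\left(-1\right) 6 \right)},3 \right)}\right)^{2} = \left(\frac{1}{3} - \frac{160}{7}\right)^{2} = \left(- \frac{473}{21}\right)^{2} = \frac{223729}{441}$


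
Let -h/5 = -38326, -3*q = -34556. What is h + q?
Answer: 609446/3 ≈ 2.0315e+5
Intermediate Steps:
q = 34556/3 (q = -⅓*(-34556) = 34556/3 ≈ 11519.)
h = 191630 (h = -5*(-38326) = 191630)
h + q = 191630 + 34556/3 = 609446/3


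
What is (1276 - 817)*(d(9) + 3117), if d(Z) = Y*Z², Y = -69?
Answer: -1134648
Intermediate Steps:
d(Z) = -69*Z²
(1276 - 817)*(d(9) + 3117) = (1276 - 817)*(-69*9² + 3117) = 459*(-69*81 + 3117) = 459*(-5589 + 3117) = 459*(-2472) = -1134648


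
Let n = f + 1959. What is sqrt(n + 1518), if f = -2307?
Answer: 3*sqrt(130) ≈ 34.205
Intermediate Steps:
n = -348 (n = -2307 + 1959 = -348)
sqrt(n + 1518) = sqrt(-348 + 1518) = sqrt(1170) = 3*sqrt(130)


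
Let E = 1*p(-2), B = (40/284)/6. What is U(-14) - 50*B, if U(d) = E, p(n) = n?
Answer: -676/213 ≈ -3.1737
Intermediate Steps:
B = 5/213 (B = (40*(1/284))*(⅙) = (10/71)*(⅙) = 5/213 ≈ 0.023474)
E = -2 (E = 1*(-2) = -2)
U(d) = -2
U(-14) - 50*B = -2 - 50*5/213 = -2 - 250/213 = -676/213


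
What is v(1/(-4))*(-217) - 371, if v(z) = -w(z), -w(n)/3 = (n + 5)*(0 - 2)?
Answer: 11627/2 ≈ 5813.5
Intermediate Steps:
w(n) = 30 + 6*n (w(n) = -3*(n + 5)*(0 - 2) = -3*(5 + n)*(-2) = -3*(-10 - 2*n) = 30 + 6*n)
v(z) = -30 - 6*z (v(z) = -(30 + 6*z) = -30 - 6*z)
v(1/(-4))*(-217) - 371 = (-30 - 6/(-4))*(-217) - 371 = (-30 - 6*(-1/4))*(-217) - 371 = (-30 + 3/2)*(-217) - 371 = -57/2*(-217) - 371 = 12369/2 - 371 = 11627/2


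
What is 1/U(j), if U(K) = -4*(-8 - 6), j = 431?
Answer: 1/56 ≈ 0.017857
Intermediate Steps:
U(K) = 56 (U(K) = -4*(-14) = 56)
1/U(j) = 1/56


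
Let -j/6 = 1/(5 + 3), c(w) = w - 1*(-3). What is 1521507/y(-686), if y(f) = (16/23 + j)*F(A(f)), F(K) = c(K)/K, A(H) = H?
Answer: -96025349784/3415 ≈ -2.8119e+7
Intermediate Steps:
c(w) = 3 + w (c(w) = w + 3 = 3 + w)
F(K) = (3 + K)/K
j = -¾ (j = -6/(5 + 3) = -6/8 = -6*⅛ = -¾ ≈ -0.75000)
y(f) = -5*(3 + f)/(92*f) (y(f) = (16/23 - ¾)*((3 + f)/f) = -5*(3 + f)/(92*f))
1521507/y(-686) = 1521507/(((5/92)*(-3 - 1*(-686))/(-686))) = 1521507/(((5/92)*(-1/686)*(-3 + 686))) = 1521507/(((5/92)*(-1/686)*683)) = 1521507/(-3415/63112) = 1521507*(-63112/3415) = -96025349784/3415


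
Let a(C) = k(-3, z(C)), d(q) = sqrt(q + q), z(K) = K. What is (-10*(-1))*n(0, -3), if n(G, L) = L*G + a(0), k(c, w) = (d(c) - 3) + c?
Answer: -60 + 10*I*sqrt(6) ≈ -60.0 + 24.495*I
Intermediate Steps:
d(q) = sqrt(2)*sqrt(q) (d(q) = sqrt(2*q) = sqrt(2)*sqrt(q))
k(c, w) = -3 + c + sqrt(2)*sqrt(c) (k(c, w) = (sqrt(2)*sqrt(c) - 3) + c = (-3 + sqrt(2)*sqrt(c)) + c = -3 + c + sqrt(2)*sqrt(c))
a(C) = -6 + I*sqrt(6) (a(C) = -3 - 3 + sqrt(2)*sqrt(-3) = -3 - 3 + sqrt(2)*(I*sqrt(3)) = -3 - 3 + I*sqrt(6) = -6 + I*sqrt(6))
n(G, L) = -6 + I*sqrt(6) + G*L (n(G, L) = L*G + (-6 + I*sqrt(6)) = G*L + (-6 + I*sqrt(6)) = -6 + I*sqrt(6) + G*L)
(-10*(-1))*n(0, -3) = (-10*(-1))*(-6 + I*sqrt(6) + 0*(-3)) = 10*(-6 + I*sqrt(6) + 0) = 10*(-6 + I*sqrt(6)) = -60 + 10*I*sqrt(6)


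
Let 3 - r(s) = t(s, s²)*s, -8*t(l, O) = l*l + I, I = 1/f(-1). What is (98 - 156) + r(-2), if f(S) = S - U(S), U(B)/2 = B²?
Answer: -671/12 ≈ -55.917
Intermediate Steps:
U(B) = 2*B²
f(S) = S - 2*S²
I = -⅓ (I = 1/(-(1 - 2*(-1))) = 1/(-(1 + 2)) = 1/(-1*3) = 1/(-3) = 1*(-⅓) = -⅓ ≈ -0.33333)
t(l, O) = 1/24 - l²/8 (t(l, O) = -(l*l - ⅓)/8 = -(l² - ⅓)/8 = -(-⅓ + l²)/8 = 1/24 - l²/8)
r(s) = 3 - s*(1/24 - s²/8) (r(s) = 3 - (1/24 - s²/8)*s = 3 - s*(1/24 - s²/8))
(98 - 156) + r(-2) = (98 - 156) + (3 - 1/24*(-2) + (⅛)*(-2)³) = -58 + (3 + 1/12 + (⅛)*(-8)) = -58 + (3 + 1/12 - 1) = -58 + 25/12 = -671/12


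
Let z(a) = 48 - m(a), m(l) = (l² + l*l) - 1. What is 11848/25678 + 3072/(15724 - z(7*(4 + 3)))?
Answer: 160747156/262904203 ≈ 0.61143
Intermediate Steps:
m(l) = -1 + 2*l² (m(l) = (l² + l²) - 1 = 2*l² - 1 = -1 + 2*l²)
z(a) = 49 - 2*a² (z(a) = 48 - (-1 + 2*a²) = 48 + (1 - 2*a²) = 49 - 2*a²)
11848/25678 + 3072/(15724 - z(7*(4 + 3))) = 11848/25678 + 3072/(15724 - (49 - 2*49*(4 + 3)²)) = 11848*(1/25678) + 3072/(15724 - (49 - 2*(7*7)²)) = 5924/12839 + 3072/(15724 - (49 - 2*49²)) = 5924/12839 + 3072/(15724 - (49 - 2*2401)) = 5924/12839 + 3072/(15724 - (49 - 4802)) = 5924/12839 + 3072/(15724 - 1*(-4753)) = 5924/12839 + 3072/(15724 + 4753) = 5924/12839 + 3072/20477 = 160747156/262904203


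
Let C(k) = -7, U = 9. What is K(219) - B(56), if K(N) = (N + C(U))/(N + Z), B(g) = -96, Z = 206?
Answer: 41012/425 ≈ 96.499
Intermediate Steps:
K(N) = (-7 + N)/(206 + N) (K(N) = (N - 7)/(N + 206) = (-7 + N)/(206 + N))
K(219) - B(56) = (-7 + 219)/(206 + 219) - 1*(-96) = 212/425 + 96 = 41012/425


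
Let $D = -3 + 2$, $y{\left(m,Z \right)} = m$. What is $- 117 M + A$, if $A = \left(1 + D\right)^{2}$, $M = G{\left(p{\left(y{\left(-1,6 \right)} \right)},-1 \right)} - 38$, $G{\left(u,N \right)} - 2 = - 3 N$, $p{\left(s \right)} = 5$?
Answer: $3861$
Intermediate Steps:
$G{\left(u,N \right)} = 2 - 3 N$
$D = -1$
$M = -33$ ($M = \left(2 - -3\right) - 38 = \left(2 + 3\right) - 38 = 5 - 38 = -33$)
$A = 0$ ($A = \left(1 - 1\right)^{2} = 0^{2} = 0$)
$- 117 M + A = \left(-117\right) \left(-33\right) + 0 = 3861 + 0 = 3861$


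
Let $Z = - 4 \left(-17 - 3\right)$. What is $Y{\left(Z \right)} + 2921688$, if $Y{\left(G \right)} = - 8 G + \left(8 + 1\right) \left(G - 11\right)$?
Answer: $2921669$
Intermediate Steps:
$Z = 80$ ($Z = \left(-4\right) \left(-20\right) = 80$)
$Y{\left(G \right)} = -99 + G$ ($Y{\left(G \right)} = - 8 G + 9 \left(-11 + G\right) = - 8 G + \left(-99 + 9 G\right) = -99 + G$)
$Y{\left(Z \right)} + 2921688 = \left(-99 + 80\right) + 2921688 = -19 + 2921688 = 2921669$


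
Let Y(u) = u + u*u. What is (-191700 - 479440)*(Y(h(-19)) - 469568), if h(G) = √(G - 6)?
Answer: 315162646020 - 3355700*I ≈ 3.1516e+11 - 3.3557e+6*I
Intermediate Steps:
h(G) = √(-6 + G)
Y(u) = u + u²
(-191700 - 479440)*(Y(h(-19)) - 469568) = (-191700 - 479440)*(√(-6 - 19)*(1 + √(-6 - 19)) - 469568) = -671140*(√(-25)*(1 + √(-25)) - 469568) = -671140*((5*I)*(1 + 5*I) - 469568) = -671140*(5*I*(1 + 5*I) - 469568) = -671140*(-469568 + 5*I*(1 + 5*I)) = 315145867520 - 3355700*I*(1 + 5*I)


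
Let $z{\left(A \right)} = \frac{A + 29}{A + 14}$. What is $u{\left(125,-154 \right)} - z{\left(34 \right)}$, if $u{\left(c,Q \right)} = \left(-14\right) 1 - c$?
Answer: $- \frac{2245}{16} \approx -140.31$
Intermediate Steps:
$u{\left(c,Q \right)} = -14 - c$
$z{\left(A \right)} = \frac{29 + A}{14 + A}$
$u{\left(125,-154 \right)} - z{\left(34 \right)} = \left(-14 - 125\right) - \frac{29 + 34}{14 + 34} = \left(-14 - 125\right) - \frac{1}{48} \cdot 63 = -139 - \frac{1}{48} \cdot 63 = -139 - \frac{21}{16} = - \frac{2245}{16}$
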